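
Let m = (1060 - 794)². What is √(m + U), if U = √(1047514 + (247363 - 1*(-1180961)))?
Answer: √(70756 + √2475838) ≈ 268.94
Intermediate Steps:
m = 70756 (m = 266² = 70756)
U = √2475838 (U = √(1047514 + (247363 + 1180961)) = √(1047514 + 1428324) = √2475838 ≈ 1573.5)
√(m + U) = √(70756 + √2475838)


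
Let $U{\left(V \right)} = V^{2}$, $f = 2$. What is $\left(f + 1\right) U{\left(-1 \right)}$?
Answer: $3$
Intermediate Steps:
$\left(f + 1\right) U{\left(-1 \right)} = \left(2 + 1\right) \left(-1\right)^{2} = 3 \cdot 1 = 3$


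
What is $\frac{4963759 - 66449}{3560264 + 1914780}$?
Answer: $\frac{2448655}{2737522} \approx 0.89448$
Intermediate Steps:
$\frac{4963759 - 66449}{3560264 + 1914780} = \frac{4897310}{5475044} = 4897310 \cdot \frac{1}{5475044} = \frac{2448655}{2737522}$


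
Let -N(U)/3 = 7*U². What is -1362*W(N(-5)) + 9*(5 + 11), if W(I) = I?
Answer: 715194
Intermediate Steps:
N(U) = -21*U²
-1362*W(N(-5)) + 9*(5 + 11) = -(-28602)*(-5)² + 9*(5 + 11) = -(-28602)*25 + 9*16 = -1362*(-525) + 144 = 715050 + 144 = 715194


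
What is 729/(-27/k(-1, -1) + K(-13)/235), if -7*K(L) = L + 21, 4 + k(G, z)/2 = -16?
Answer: 9593640/8819 ≈ 1087.8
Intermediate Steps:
k(G, z) = -40 (k(G, z) = -8 + 2*(-16) = -8 - 32 = -40)
K(L) = -3 - L/7 (K(L) = -(L + 21)/7 = -(21 + L)/7 = -3 - L/7)
729/(-27/k(-1, -1) + K(-13)/235) = 729/(-27/(-40) + (-3 - 1/7*(-13))/235) = 729/(-27*(-1/40) + (-3 + 13/7)*(1/235)) = 729/(27/40 - 8/7*1/235) = 729/(27/40 - 8/1645) = 729/(8819/13160) = 729*(13160/8819) = 9593640/8819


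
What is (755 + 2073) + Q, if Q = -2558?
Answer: 270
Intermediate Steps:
(755 + 2073) + Q = (755 + 2073) - 2558 = 2828 - 2558 = 270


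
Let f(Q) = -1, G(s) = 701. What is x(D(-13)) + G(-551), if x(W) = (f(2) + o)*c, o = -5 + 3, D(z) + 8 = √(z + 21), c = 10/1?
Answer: 671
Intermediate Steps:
c = 10 (c = 10*1 = 10)
D(z) = -8 + √(21 + z) (D(z) = -8 + √(z + 21) = -8 + √(21 + z))
o = -2
x(W) = -30 (x(W) = (-1 - 2)*10 = -3*10 = -30)
x(D(-13)) + G(-551) = -30 + 701 = 671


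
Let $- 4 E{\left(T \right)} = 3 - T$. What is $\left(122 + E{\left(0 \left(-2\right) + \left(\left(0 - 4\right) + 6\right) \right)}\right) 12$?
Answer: $1461$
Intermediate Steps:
$E{\left(T \right)} = - \frac{3}{4} + \frac{T}{4}$ ($E{\left(T \right)} = - \frac{3 - T}{4} = - \frac{3}{4} + \frac{T}{4}$)
$\left(122 + E{\left(0 \left(-2\right) + \left(\left(0 - 4\right) + 6\right) \right)}\right) 12 = \left(122 - \left(\frac{3}{4} - \frac{0 \left(-2\right) + \left(\left(0 - 4\right) + 6\right)}{4}\right)\right) 12 = \left(122 - \left(\frac{3}{4} - \frac{0 + \left(-4 + 6\right)}{4}\right)\right) 12 = \left(122 - \left(\frac{3}{4} - \frac{0 + 2}{4}\right)\right) 12 = \left(122 + \left(- \frac{3}{4} + \frac{1}{4} \cdot 2\right)\right) 12 = \left(122 + \left(- \frac{3}{4} + \frac{1}{2}\right)\right) 12 = \left(122 - \frac{1}{4}\right) 12 = \frac{487}{4} \cdot 12 = 1461$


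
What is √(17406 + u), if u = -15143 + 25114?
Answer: √27377 ≈ 165.46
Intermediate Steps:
u = 9971
√(17406 + u) = √(17406 + 9971) = √27377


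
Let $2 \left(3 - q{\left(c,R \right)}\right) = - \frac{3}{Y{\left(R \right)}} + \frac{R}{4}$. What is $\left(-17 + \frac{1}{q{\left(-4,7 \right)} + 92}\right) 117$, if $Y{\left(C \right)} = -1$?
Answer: $- \frac{37767}{19} \approx -1987.7$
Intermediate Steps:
$q{\left(c,R \right)} = \frac{3}{2} - \frac{R}{8}$ ($q{\left(c,R \right)} = 3 - \frac{- \frac{3}{-1} + \frac{R}{4}}{2} = 3 - \frac{\left(-3\right) \left(-1\right) + R \frac{1}{4}}{2} = 3 - \frac{3 + \frac{R}{4}}{2} = 3 - \left(\frac{3}{2} + \frac{R}{8}\right) = \frac{3}{2} - \frac{R}{8}$)
$\left(-17 + \frac{1}{q{\left(-4,7 \right)} + 92}\right) 117 = \left(-17 + \frac{1}{\left(\frac{3}{2} - \frac{7}{8}\right) + 92}\right) 117 = \left(-17 + \frac{1}{\frac{5}{8} + 92}\right) 117 = \left(-17 + \frac{1}{\frac{741}{8}}\right) 117 = \left(-17 + \frac{8}{741}\right) 117 = \left(- \frac{12589}{741}\right) 117 = - \frac{37767}{19}$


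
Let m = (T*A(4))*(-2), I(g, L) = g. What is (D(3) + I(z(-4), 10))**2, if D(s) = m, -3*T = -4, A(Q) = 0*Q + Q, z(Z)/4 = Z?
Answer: 6400/9 ≈ 711.11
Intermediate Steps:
z(Z) = 4*Z
A(Q) = Q (A(Q) = 0 + Q = Q)
T = 4/3 (T = -1/3*(-4) = 4/3 ≈ 1.3333)
m = -32/3 (m = ((4/3)*4)*(-2) = (16/3)*(-2) = -32/3 ≈ -10.667)
D(s) = -32/3
(D(3) + I(z(-4), 10))**2 = (-32/3 + 4*(-4))**2 = (-32/3 - 16)**2 = (-80/3)**2 = 6400/9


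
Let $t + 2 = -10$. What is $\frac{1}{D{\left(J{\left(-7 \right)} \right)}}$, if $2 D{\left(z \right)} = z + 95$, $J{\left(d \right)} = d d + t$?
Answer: $\frac{1}{66} \approx 0.015152$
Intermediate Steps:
$t = -12$ ($t = -2 - 10 = -12$)
$J{\left(d \right)} = -12 + d^{2}$ ($J{\left(d \right)} = d d - 12 = d^{2} - 12 = -12 + d^{2}$)
$D{\left(z \right)} = \frac{95}{2} + \frac{z}{2}$ ($D{\left(z \right)} = \frac{z + 95}{2} = \frac{95 + z}{2} = \frac{95}{2} + \frac{z}{2}$)
$\frac{1}{D{\left(J{\left(-7 \right)} \right)}} = \frac{1}{\frac{95}{2} + \frac{-12 + \left(-7\right)^{2}}{2}} = \frac{1}{\frac{95}{2} + \frac{-12 + 49}{2}} = \frac{1}{\frac{95}{2} + \frac{1}{2} \cdot 37} = \frac{1}{\frac{95}{2} + \frac{37}{2}} = \frac{1}{66}$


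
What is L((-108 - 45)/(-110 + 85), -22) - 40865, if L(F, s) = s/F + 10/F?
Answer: -2084215/51 ≈ -40867.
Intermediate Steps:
L(F, s) = 10/F + s/F
L((-108 - 45)/(-110 + 85), -22) - 40865 = (10 - 22)/(((-108 - 45)/(-110 + 85))) - 40865 = -12/(-153/(-25)) - 40865 = -12/(-153*(-1/25)) - 40865 = -12/(153/25) - 40865 = (25/153)*(-12) - 40865 = -100/51 - 40865 = -2084215/51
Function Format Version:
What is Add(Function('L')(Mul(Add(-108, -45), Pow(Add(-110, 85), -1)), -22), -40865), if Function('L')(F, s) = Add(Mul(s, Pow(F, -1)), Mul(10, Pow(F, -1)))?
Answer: Rational(-2084215, 51) ≈ -40867.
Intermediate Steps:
Function('L')(F, s) = Add(Mul(10, Pow(F, -1)), Mul(s, Pow(F, -1)))
Add(Function('L')(Mul(Add(-108, -45), Pow(Add(-110, 85), -1)), -22), -40865) = Add(Mul(Pow(Mul(Add(-108, -45), Pow(Add(-110, 85), -1)), -1), Add(10, -22)), -40865) = Add(Mul(Pow(Mul(-153, Pow(-25, -1)), -1), -12), -40865) = Add(Mul(Pow(Mul(-153, Rational(-1, 25)), -1), -12), -40865) = Add(Mul(Pow(Rational(153, 25), -1), -12), -40865) = Add(Mul(Rational(25, 153), -12), -40865) = Add(Rational(-100, 51), -40865) = Rational(-2084215, 51)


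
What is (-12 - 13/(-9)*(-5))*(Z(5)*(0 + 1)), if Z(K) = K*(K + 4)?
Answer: -865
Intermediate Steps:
Z(K) = K*(4 + K)
(-12 - 13/(-9)*(-5))*(Z(5)*(0 + 1)) = (-12 - 13/(-9)*(-5))*((5*(4 + 5))*(0 + 1)) = (-12 - 13*(-1/9)*(-5))*((5*9)*1) = (-12 + (13/9)*(-5))*(45*1) = (-12 - 65/9)*45 = -173/9*45 = -865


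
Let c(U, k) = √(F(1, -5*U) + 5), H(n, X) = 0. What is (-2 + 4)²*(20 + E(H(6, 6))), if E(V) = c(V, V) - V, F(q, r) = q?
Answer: 80 + 4*√6 ≈ 89.798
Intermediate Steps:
c(U, k) = √6 (c(U, k) = √(1 + 5) = √6)
E(V) = √6 - V
(-2 + 4)²*(20 + E(H(6, 6))) = (-2 + 4)²*(20 + (√6 - 1*0)) = 2²*(20 + (√6 + 0)) = 4*(20 + √6) = 80 + 4*√6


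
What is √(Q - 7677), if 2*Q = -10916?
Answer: I*√13135 ≈ 114.61*I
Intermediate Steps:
Q = -5458 (Q = (½)*(-10916) = -5458)
√(Q - 7677) = √(-5458 - 7677) = √(-13135) = I*√13135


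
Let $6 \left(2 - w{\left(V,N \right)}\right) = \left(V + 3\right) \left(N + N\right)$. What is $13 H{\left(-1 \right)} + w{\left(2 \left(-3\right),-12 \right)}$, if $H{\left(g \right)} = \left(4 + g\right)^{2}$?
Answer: $107$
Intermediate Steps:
$w{\left(V,N \right)} = 2 - \frac{N \left(3 + V\right)}{3}$ ($w{\left(V,N \right)} = 2 - \frac{\left(V + 3\right) \left(N + N\right)}{6} = 2 - \frac{\left(3 + V\right) 2 N}{6} = 2 - \frac{2 N \left(3 + V\right)}{6} = 2 - \frac{N \left(3 + V\right)}{3}$)
$13 H{\left(-1 \right)} + w{\left(2 \left(-3\right),-12 \right)} = 13 \left(4 - 1\right)^{2} - \left(-14 - 8 \left(-3\right)\right) = 13 \cdot 3^{2} + \left(2 + 12 - \left(-4\right) \left(-6\right)\right) = 13 \cdot 9 + \left(2 + 12 - 24\right) = 117 - 10 = 107$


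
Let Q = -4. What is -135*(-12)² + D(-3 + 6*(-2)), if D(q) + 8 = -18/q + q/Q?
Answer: -388861/20 ≈ -19443.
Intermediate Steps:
D(q) = -8 - 18/q - q/4 (D(q) = -8 + (-18/q + q/(-4)) = -8 + (-18/q + q*(-¼)) = -8 + (-18/q - q/4) = -8 - 18/q - q/4)
-135*(-12)² + D(-3 + 6*(-2)) = -135*(-12)² + (-8 - 18/(-3 + 6*(-2)) - (-3 + 6*(-2))/4) = -135*144 + (-8 - 18/(-3 - 12) - (-3 - 12)/4) = -19440 + (-8 - 18/(-15) - ¼*(-15)) = -19440 + (-8 - 18*(-1/15) + 15/4) = -19440 + (-8 + 6/5 + 15/4) = -19440 - 61/20 = -388861/20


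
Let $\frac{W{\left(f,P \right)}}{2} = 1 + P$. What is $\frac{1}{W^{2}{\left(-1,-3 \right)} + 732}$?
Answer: $\frac{1}{748} \approx 0.0013369$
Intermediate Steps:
$W{\left(f,P \right)} = 2 + 2 P$ ($W{\left(f,P \right)} = 2 \left(1 + P\right) = 2 + 2 P$)
$\frac{1}{W^{2}{\left(-1,-3 \right)} + 732} = \frac{1}{\left(2 + 2 \left(-3\right)\right)^{2} + 732} = \frac{1}{\left(2 - 6\right)^{2} + 732} = \frac{1}{\left(-4\right)^{2} + 732} = \frac{1}{16 + 732} = \frac{1}{748}$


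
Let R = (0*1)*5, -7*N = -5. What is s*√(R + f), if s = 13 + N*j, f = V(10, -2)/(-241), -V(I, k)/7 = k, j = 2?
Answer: 101*I*√3374/1687 ≈ 3.4776*I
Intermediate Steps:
N = 5/7 (N = -⅐*(-5) = 5/7 ≈ 0.71429)
V(I, k) = -7*k
f = -14/241 (f = -7*(-2)/(-241) = 14*(-1/241) = -14/241 ≈ -0.058091)
R = 0 (R = 0*5 = 0)
s = 101/7 (s = 13 + (5/7)*2 = 13 + 10/7 = 101/7 ≈ 14.429)
s*√(R + f) = 101*√(0 - 14/241)/7 = 101*√(-14/241)/7 = 101*(I*√3374/241)/7 = 101*I*√3374/1687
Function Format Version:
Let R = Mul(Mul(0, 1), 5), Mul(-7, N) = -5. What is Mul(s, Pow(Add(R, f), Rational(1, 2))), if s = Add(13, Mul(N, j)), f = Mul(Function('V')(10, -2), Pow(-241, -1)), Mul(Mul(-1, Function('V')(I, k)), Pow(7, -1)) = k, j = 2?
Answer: Mul(Rational(101, 1687), I, Pow(3374, Rational(1, 2))) ≈ Mul(3.4776, I)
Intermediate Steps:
N = Rational(5, 7) (N = Mul(Rational(-1, 7), -5) = Rational(5, 7) ≈ 0.71429)
Function('V')(I, k) = Mul(-7, k)
f = Rational(-14, 241) (f = Mul(Mul(-7, -2), Pow(-241, -1)) = Mul(14, Rational(-1, 241)) = Rational(-14, 241) ≈ -0.058091)
R = 0 (R = Mul(0, 5) = 0)
s = Rational(101, 7) (s = Add(13, Mul(Rational(5, 7), 2)) = Add(13, Rational(10, 7)) = Rational(101, 7) ≈ 14.429)
Mul(s, Pow(Add(R, f), Rational(1, 2))) = Mul(Rational(101, 7), Pow(Add(0, Rational(-14, 241)), Rational(1, 2))) = Mul(Rational(101, 7), Pow(Rational(-14, 241), Rational(1, 2))) = Mul(Rational(101, 7), Mul(Rational(1, 241), I, Pow(3374, Rational(1, 2)))) = Mul(Rational(101, 1687), I, Pow(3374, Rational(1, 2)))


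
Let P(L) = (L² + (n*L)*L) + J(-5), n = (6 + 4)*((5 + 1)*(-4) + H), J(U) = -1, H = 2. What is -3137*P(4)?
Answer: 10995185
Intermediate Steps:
n = -220 (n = (6 + 4)*((5 + 1)*(-4) + 2) = 10*(6*(-4) + 2) = 10*(-24 + 2) = 10*(-22) = -220)
P(L) = -1 - 219*L² (P(L) = (L² + (-220*L)*L) - 1 = (L² - 220*L²) - 1 = -219*L² - 1 = -1 - 219*L²)
-3137*P(4) = -3137*(-1 - 219*4²) = -3137*(-1 - 219*16) = -3137*(-1 - 3504) = -3137*(-3505) = 10995185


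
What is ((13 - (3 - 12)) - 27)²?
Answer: 25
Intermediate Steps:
((13 - (3 - 12)) - 27)² = ((13 - 1*(-9)) - 27)² = ((13 + 9) - 27)² = (22 - 27)² = (-5)² = 25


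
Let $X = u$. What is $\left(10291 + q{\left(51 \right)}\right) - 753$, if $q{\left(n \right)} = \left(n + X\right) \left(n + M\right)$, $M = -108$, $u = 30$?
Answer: $4921$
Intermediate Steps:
$X = 30$
$q{\left(n \right)} = \left(-108 + n\right) \left(30 + n\right)$ ($q{\left(n \right)} = \left(n + 30\right) \left(n - 108\right) = \left(30 + n\right) \left(-108 + n\right) = \left(-108 + n\right) \left(30 + n\right)$)
$\left(10291 + q{\left(51 \right)}\right) - 753 = \left(10291 - \left(7218 - 2601\right)\right) - 753 = \left(10291 - 4617\right) - 753 = 5674 - 753 = 4921$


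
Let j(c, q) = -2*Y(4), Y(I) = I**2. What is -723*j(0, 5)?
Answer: 23136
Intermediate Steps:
j(c, q) = -32 (j(c, q) = -2*4**2 = -2*16 = -32)
-723*j(0, 5) = -723*(-32) = 23136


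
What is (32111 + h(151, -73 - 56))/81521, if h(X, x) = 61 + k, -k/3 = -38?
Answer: 32286/81521 ≈ 0.39605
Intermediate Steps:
k = 114 (k = -3*(-38) = 114)
h(X, x) = 175 (h(X, x) = 61 + 114 = 175)
(32111 + h(151, -73 - 56))/81521 = (32111 + 175)/81521 = 32286*(1/81521) = 32286/81521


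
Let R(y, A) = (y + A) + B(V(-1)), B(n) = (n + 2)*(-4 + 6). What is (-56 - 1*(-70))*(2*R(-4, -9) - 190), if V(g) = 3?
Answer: -2744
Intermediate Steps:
B(n) = 4 + 2*n (B(n) = (2 + n)*2 = 4 + 2*n)
R(y, A) = 10 + A + y (R(y, A) = (y + A) + (4 + 2*3) = (A + y) + (4 + 6) = (A + y) + 10 = 10 + A + y)
(-56 - 1*(-70))*(2*R(-4, -9) - 190) = (-56 - 1*(-70))*(2*(10 - 9 - 4) - 190) = (-56 + 70)*(2*(-3) - 190) = 14*(-6 - 190) = 14*(-196) = -2744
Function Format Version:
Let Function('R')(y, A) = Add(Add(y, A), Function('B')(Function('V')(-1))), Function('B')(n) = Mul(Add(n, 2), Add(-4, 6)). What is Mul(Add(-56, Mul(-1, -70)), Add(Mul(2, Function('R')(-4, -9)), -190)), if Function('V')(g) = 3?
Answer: -2744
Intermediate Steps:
Function('B')(n) = Add(4, Mul(2, n)) (Function('B')(n) = Mul(Add(2, n), 2) = Add(4, Mul(2, n)))
Function('R')(y, A) = Add(10, A, y) (Function('R')(y, A) = Add(Add(y, A), Add(4, Mul(2, 3))) = Add(Add(A, y), Add(4, 6)) = Add(Add(A, y), 10) = Add(10, A, y))
Mul(Add(-56, Mul(-1, -70)), Add(Mul(2, Function('R')(-4, -9)), -190)) = Mul(Add(-56, Mul(-1, -70)), Add(Mul(2, Add(10, -9, -4)), -190)) = Mul(Add(-56, 70), Add(Mul(2, -3), -190)) = Mul(14, Add(-6, -190)) = Mul(14, -196) = -2744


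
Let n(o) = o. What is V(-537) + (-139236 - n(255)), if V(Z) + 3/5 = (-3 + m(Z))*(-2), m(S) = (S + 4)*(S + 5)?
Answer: -3532988/5 ≈ -7.0660e+5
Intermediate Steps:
m(S) = (4 + S)*(5 + S)
V(Z) = -173/5 - 18*Z - 2*Z**2 (V(Z) = -3/5 + (-3 + (20 + Z**2 + 9*Z))*(-2) = -3/5 + (17 + Z**2 + 9*Z)*(-2) = -3/5 + (-34 - 18*Z - 2*Z**2) = -173/5 - 18*Z - 2*Z**2)
V(-537) + (-139236 - n(255)) = (-173/5 - 18*(-537) - 2*(-537)**2) + (-139236 - 1*255) = (-173/5 + 9666 - 2*288369) + (-139236 - 255) = (-173/5 + 9666 - 576738) - 139491 = -2835533/5 - 139491 = -3532988/5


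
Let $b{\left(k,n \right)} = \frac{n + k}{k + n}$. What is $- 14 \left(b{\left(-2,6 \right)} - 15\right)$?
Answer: $196$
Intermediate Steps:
$b{\left(k,n \right)} = 1$ ($b{\left(k,n \right)} = \frac{k + n}{k + n} = 1$)
$- 14 \left(b{\left(-2,6 \right)} - 15\right) = - 14 \left(1 - 15\right) = \left(-14\right) \left(-14\right) = 196$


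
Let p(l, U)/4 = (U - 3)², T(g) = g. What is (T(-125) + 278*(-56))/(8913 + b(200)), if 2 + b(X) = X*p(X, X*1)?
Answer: -5231/10352037 ≈ -0.00050531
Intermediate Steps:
p(l, U) = 4*(-3 + U)² (p(l, U) = 4*(U - 3)² = 4*(-3 + U)²)
b(X) = -2 + 4*X*(-3 + X)² (b(X) = -2 + X*(4*(-3 + X*1)²) = -2 + X*(4*(-3 + X)²) = -2 + 4*X*(-3 + X)²)
(T(-125) + 278*(-56))/(8913 + b(200)) = (-125 + 278*(-56))/(8913 + (-2 + 4*200*(-3 + 200)²)) = (-125 - 15568)/(8913 + (-2 + 4*200*197²)) = -15693/(8913 + (-2 + 4*200*38809)) = -15693/(8913 + (-2 + 31047200)) = -15693/(8913 + 31047198) = -15693/31056111 = -15693*1/31056111 = -5231/10352037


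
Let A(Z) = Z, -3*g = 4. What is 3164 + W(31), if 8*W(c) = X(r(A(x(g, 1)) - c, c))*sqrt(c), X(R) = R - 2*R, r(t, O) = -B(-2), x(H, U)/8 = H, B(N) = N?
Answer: 3164 - sqrt(31)/4 ≈ 3162.6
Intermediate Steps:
g = -4/3 (g = -1/3*4 = -4/3 ≈ -1.3333)
x(H, U) = 8*H
r(t, O) = 2 (r(t, O) = -1*(-2) = 2)
X(R) = -R
W(c) = -sqrt(c)/4 (W(c) = ((-1*2)*sqrt(c))/8 = (-2*sqrt(c))/8 = -sqrt(c)/4)
3164 + W(31) = 3164 - sqrt(31)/4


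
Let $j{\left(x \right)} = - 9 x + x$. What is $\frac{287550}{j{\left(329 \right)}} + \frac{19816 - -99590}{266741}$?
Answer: $- \frac{38193548979}{351031156} \approx -108.8$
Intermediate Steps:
$j{\left(x \right)} = - 8 x$
$\frac{287550}{j{\left(329 \right)}} + \frac{19816 - -99590}{266741} = \frac{287550}{\left(-8\right) 329} + \frac{19816 - -99590}{266741} = \frac{287550}{-2632} + \left(19816 + 99590\right) \frac{1}{266741} = 287550 \left(- \frac{1}{2632}\right) + 119406 \cdot \frac{1}{266741} = - \frac{143775}{1316} + \frac{119406}{266741} = - \frac{38193548979}{351031156}$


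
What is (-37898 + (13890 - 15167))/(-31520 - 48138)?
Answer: 39175/79658 ≈ 0.49179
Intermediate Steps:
(-37898 + (13890 - 15167))/(-31520 - 48138) = (-37898 - 1277)/(-79658) = -39175*(-1/79658) = 39175/79658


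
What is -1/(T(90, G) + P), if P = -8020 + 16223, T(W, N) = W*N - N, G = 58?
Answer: -1/13365 ≈ -7.4822e-5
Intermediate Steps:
T(W, N) = -N + N*W (T(W, N) = N*W - N = -N + N*W)
P = 8203
-1/(T(90, G) + P) = -1/(58*(-1 + 90) + 8203) = -1/(58*89 + 8203) = -1/(5162 + 8203) = -1/13365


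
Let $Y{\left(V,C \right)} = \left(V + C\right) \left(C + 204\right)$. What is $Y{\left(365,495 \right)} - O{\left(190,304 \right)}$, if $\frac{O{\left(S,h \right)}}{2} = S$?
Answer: $600760$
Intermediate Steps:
$O{\left(S,h \right)} = 2 S$
$Y{\left(V,C \right)} = \left(204 + C\right) \left(C + V\right)$ ($Y{\left(V,C \right)} = \left(C + V\right) \left(204 + C\right) = \left(204 + C\right) \left(C + V\right)$)
$Y{\left(365,495 \right)} - O{\left(190,304 \right)} = \left(495^{2} + 204 \cdot 495 + 204 \cdot 365 + 495 \cdot 365\right) - 2 \cdot 190 = \left(245025 + 100980 + 74460 + 180675\right) - 380 = 601140 - 380 = 600760$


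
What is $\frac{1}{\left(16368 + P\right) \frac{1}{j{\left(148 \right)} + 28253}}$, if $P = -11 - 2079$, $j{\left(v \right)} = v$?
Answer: $\frac{28401}{14278} \approx 1.9891$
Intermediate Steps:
$P = -2090$ ($P = -11 - 2079 = -2090$)
$\frac{1}{\left(16368 + P\right) \frac{1}{j{\left(148 \right)} + 28253}} = \frac{1}{\left(16368 - 2090\right) \frac{1}{148 + 28253}} = \frac{1}{14278 \cdot \frac{1}{28401}} = \frac{1}{\frac{14278}{28401}} = \frac{28401}{14278}$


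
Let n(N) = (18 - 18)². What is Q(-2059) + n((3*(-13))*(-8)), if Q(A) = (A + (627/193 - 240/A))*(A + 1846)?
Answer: 2450647560/5597 ≈ 4.3785e+5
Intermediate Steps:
Q(A) = (1846 + A)*(627/193 + A - 240/A) (Q(A) = (A + (627*(1/193) - 240/A))*(1846 + A) = (A + (627/193 - 240/A))*(1846 + A) = (627/193 + A - 240/A)*(1846 + A) = (1846 + A)*(627/193 + A - 240/A))
n(N) = 0 (n(N) = 0² = 0)
Q(-2059) + n((3*(-13))*(-8)) = (1111122/193 + (-2059)² - 443040/(-2059) + (356905/193)*(-2059)) + 0 = (1111122/193 + 4239481 - 443040*(-1/2059) - 734867395/193) + 0 = (1111122/193 + 4239481 + 6240/29 - 734867395/193) + 0 = 2450647560/5597 + 0 = 2450647560/5597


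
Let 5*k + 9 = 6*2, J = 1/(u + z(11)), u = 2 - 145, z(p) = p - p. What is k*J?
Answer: -3/715 ≈ -0.0041958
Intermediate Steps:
z(p) = 0
u = -143
J = -1/143 (J = 1/(-143 + 0) = 1/(-143) = -1/143 ≈ -0.0069930)
k = 3/5 (k = -9/5 + (6*2)/5 = -9/5 + (1/5)*12 = -9/5 + 12/5 = 3/5 ≈ 0.60000)
k*J = (3/5)*(-1/143) = -3/715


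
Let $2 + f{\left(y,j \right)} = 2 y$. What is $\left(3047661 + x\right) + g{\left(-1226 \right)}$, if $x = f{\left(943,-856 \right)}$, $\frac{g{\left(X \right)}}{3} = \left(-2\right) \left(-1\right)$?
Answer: $3049551$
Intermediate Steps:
$g{\left(X \right)} = 6$ ($g{\left(X \right)} = 3 \left(\left(-2\right) \left(-1\right)\right) = 3 \cdot 2 = 6$)
$f{\left(y,j \right)} = -2 + 2 y$
$x = 1884$ ($x = -2 + 2 \cdot 943 = -2 + 1886 = 1884$)
$\left(3047661 + x\right) + g{\left(-1226 \right)} = \left(3047661 + 1884\right) + 6 = 3049545 + 6 = 3049551$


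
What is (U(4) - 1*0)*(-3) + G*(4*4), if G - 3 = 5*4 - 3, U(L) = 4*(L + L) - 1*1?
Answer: 227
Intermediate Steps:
U(L) = -1 + 8*L (U(L) = 4*(2*L) - 1 = 8*L - 1 = -1 + 8*L)
G = 20 (G = 3 + (5*4 - 3) = 3 + (20 - 3) = 3 + 17 = 20)
(U(4) - 1*0)*(-3) + G*(4*4) = ((-1 + 8*4) - 1*0)*(-3) + 20*(4*4) = ((-1 + 32) + 0)*(-3) + 20*16 = (31 + 0)*(-3) + 320 = 31*(-3) + 320 = -93 + 320 = 227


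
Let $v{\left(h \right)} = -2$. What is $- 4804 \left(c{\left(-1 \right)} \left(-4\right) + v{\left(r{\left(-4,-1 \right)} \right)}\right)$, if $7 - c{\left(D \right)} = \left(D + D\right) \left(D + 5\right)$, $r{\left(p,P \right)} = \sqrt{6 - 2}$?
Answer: $297848$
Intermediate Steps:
$r{\left(p,P \right)} = 2$ ($r{\left(p,P \right)} = \sqrt{4} = 2$)
$c{\left(D \right)} = 7 - 2 D \left(5 + D\right)$ ($c{\left(D \right)} = 7 - \left(D + D\right) \left(D + 5\right) = 7 - 2 D \left(5 + D\right)$)
$- 4804 \left(c{\left(-1 \right)} \left(-4\right) + v{\left(r{\left(-4,-1 \right)} \right)}\right) = - 4804 \left(\left(7 - -10 - 2 \left(-1\right)^{2}\right) \left(-4\right) - 2\right) = - 4804 \left(\left(7 + 10 - 2\right) \left(-4\right) - 2\right) = - 4804 \left(15 \left(-4\right) - 2\right) = - 4804 \left(-60 - 2\right) = \left(-4804\right) \left(-62\right) = 297848$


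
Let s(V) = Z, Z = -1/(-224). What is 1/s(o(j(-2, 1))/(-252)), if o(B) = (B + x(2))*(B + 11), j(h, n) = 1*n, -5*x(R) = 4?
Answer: 224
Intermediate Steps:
x(R) = -4/5 (x(R) = -1/5*4 = -4/5)
j(h, n) = n
o(B) = (11 + B)*(-4/5 + B) (o(B) = (B - 4/5)*(B + 11) = (-4/5 + B)*(11 + B) = (11 + B)*(-4/5 + B))
Z = 1/224 (Z = -1*(-1/224) = 1/224 ≈ 0.0044643)
s(V) = 1/224
1/s(o(j(-2, 1))/(-252)) = 1/(1/224) = 224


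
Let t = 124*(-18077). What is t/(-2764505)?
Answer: 2241548/2764505 ≈ 0.81083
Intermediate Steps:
t = -2241548
t/(-2764505) = -2241548/(-2764505) = -2241548*(-1/2764505) = 2241548/2764505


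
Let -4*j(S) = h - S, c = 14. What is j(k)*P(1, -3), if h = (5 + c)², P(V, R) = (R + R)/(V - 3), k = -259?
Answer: -465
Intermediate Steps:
P(V, R) = 2*R/(-3 + V) (P(V, R) = (2*R)/(-3 + V) = 2*R/(-3 + V))
h = 361 (h = (5 + 14)² = 19² = 361)
j(S) = -361/4 + S/4 (j(S) = -(361 - S)/4 = -361/4 + S/4)
j(k)*P(1, -3) = (-361/4 + (¼)*(-259))*(2*(-3)/(-3 + 1)) = (-361/4 - 259/4)*(2*(-3)/(-2)) = -310*(-3)*(-1)/2 = -155*3 = -465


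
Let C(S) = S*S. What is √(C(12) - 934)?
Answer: I*√790 ≈ 28.107*I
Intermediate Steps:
C(S) = S²
√(C(12) - 934) = √(12² - 934) = √(144 - 934) = √(-790) = I*√790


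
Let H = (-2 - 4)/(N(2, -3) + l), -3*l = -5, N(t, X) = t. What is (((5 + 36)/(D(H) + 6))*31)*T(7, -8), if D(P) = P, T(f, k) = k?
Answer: -13981/6 ≈ -2330.2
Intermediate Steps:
l = 5/3 (l = -⅓*(-5) = 5/3 ≈ 1.6667)
H = -18/11 (H = (-2 - 4)/(2 + 5/3) = -6/11/3 = -6*3/11 = -18/11 ≈ -1.6364)
(((5 + 36)/(D(H) + 6))*31)*T(7, -8) = (((5 + 36)/(-18/11 + 6))*31)*(-8) = ((41/(48/11))*31)*(-8) = ((41*(11/48))*31)*(-8) = ((451/48)*31)*(-8) = (13981/48)*(-8) = -13981/6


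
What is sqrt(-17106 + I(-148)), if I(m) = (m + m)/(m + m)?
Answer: I*sqrt(17105) ≈ 130.79*I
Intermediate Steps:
I(m) = 1 (I(m) = (2*m)/((2*m)) = (2*m)*(1/(2*m)) = 1)
sqrt(-17106 + I(-148)) = sqrt(-17106 + 1) = sqrt(-17105) = I*sqrt(17105)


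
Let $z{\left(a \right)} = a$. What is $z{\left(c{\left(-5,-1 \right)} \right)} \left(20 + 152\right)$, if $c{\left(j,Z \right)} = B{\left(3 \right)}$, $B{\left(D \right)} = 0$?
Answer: $0$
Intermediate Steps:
$c{\left(j,Z \right)} = 0$
$z{\left(c{\left(-5,-1 \right)} \right)} \left(20 + 152\right) = 0 \left(20 + 152\right) = 0 \cdot 172 = 0$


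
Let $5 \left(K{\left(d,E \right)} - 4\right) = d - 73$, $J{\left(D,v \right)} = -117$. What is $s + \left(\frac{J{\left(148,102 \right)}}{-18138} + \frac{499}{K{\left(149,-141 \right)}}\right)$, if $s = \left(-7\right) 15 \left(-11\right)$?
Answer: $\frac{342734497}{290208} \approx 1181.0$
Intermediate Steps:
$K{\left(d,E \right)} = - \frac{53}{5} + \frac{d}{5}$ ($K{\left(d,E \right)} = 4 + \frac{d - 73}{5} = 4 + \frac{-73 + d}{5} = 4 + \left(- \frac{73}{5} + \frac{d}{5}\right) = - \frac{53}{5} + \frac{d}{5}$)
$s = 1155$ ($s = \left(-105\right) \left(-11\right) = 1155$)
$s + \left(\frac{J{\left(148,102 \right)}}{-18138} + \frac{499}{K{\left(149,-141 \right)}}\right) = 1155 - \left(- \frac{39}{6046} - \frac{499}{- \frac{53}{5} + \frac{1}{5} \cdot 149}\right) = 1155 - \left(- \frac{39}{6046} - \frac{499}{- \frac{53}{5} + \frac{149}{5}}\right) = 1155 + \left(\frac{39}{6046} + \frac{499}{\frac{96}{5}}\right) = 1155 + \left(\frac{39}{6046} + 499 \cdot \frac{5}{96}\right) = 1155 + \left(\frac{39}{6046} + \frac{2495}{96}\right) = 1155 + \frac{7544257}{290208} = \frac{342734497}{290208}$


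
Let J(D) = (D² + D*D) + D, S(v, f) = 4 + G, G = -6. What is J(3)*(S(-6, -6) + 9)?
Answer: 147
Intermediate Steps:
S(v, f) = -2 (S(v, f) = 4 - 6 = -2)
J(D) = D + 2*D² (J(D) = (D² + D²) + D = 2*D² + D = D + 2*D²)
J(3)*(S(-6, -6) + 9) = (3*(1 + 2*3))*(-2 + 9) = (3*(1 + 6))*7 = (3*7)*7 = 21*7 = 147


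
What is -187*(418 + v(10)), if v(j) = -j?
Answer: -76296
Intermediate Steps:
-187*(418 + v(10)) = -187*(418 - 1*10) = -187*(418 - 10) = -187*408 = -76296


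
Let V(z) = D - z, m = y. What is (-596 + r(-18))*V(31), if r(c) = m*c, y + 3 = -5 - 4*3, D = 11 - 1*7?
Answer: 6372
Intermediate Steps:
D = 4 (D = 11 - 7 = 4)
y = -20 (y = -3 + (-5 - 4*3) = -3 + (-5 - 12) = -3 - 17 = -20)
m = -20
V(z) = 4 - z
r(c) = -20*c
(-596 + r(-18))*V(31) = (-596 - 20*(-18))*(4 - 1*31) = (-596 + 360)*(4 - 31) = -236*(-27) = 6372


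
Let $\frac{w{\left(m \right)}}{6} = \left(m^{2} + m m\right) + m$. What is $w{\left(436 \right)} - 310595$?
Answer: $1973173$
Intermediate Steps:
$w{\left(m \right)} = 6 m + 12 m^{2}$ ($w{\left(m \right)} = 6 \left(\left(m^{2} + m m\right) + m\right) = 6 \left(\left(m^{2} + m^{2}\right) + m\right) = 6 \left(2 m^{2} + m\right) = 6 \left(m + 2 m^{2}\right) = 6 m + 12 m^{2}$)
$w{\left(436 \right)} - 310595 = 6 \cdot 436 \left(1 + 2 \cdot 436\right) - 310595 = 6 \cdot 436 \left(1 + 872\right) - 310595 = 6 \cdot 436 \cdot 873 - 310595 = 2283768 - 310595 = 1973173$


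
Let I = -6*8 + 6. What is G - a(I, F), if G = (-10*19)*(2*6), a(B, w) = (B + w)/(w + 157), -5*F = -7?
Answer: -1805557/792 ≈ -2279.7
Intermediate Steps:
F = 7/5 (F = -⅕*(-7) = 7/5 ≈ 1.4000)
I = -42 (I = -48 + 6 = -42)
a(B, w) = (B + w)/(157 + w)
G = -2280 (G = -190*12 = -2280)
G - a(I, F) = -2280 - (-42 + 7/5)/(157 + 7/5) = -2280 - (-203)/(792/5*5) = -2280 - 5*(-203)/(792*5) = -2280 - 1*(-203/792) = -2280 + 203/792 = -1805557/792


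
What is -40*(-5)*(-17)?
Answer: -3400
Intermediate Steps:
-40*(-5)*(-17) = 200*(-17) = -3400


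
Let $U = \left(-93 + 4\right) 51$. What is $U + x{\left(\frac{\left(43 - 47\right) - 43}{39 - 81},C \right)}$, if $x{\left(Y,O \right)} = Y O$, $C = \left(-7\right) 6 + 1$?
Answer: $- \frac{192565}{42} \approx -4584.9$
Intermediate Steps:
$C = -41$ ($C = -42 + 1 = -41$)
$x{\left(Y,O \right)} = O Y$
$U = -4539$ ($U = \left(-89\right) 51 = -4539$)
$U + x{\left(\frac{\left(43 - 47\right) - 43}{39 - 81},C \right)} = -4539 - 41 \frac{\left(43 - 47\right) - 43}{39 - 81} = -4539 - 41 \frac{-4 - 43}{-42} = -4539 - 41 \left(\left(-47\right) \left(- \frac{1}{42}\right)\right) = -4539 - \frac{1927}{42} = - \frac{192565}{42}$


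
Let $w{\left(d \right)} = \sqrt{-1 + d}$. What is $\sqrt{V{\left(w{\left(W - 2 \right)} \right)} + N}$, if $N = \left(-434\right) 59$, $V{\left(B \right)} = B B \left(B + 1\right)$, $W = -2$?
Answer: $\sqrt{-25611 - 5 i \sqrt{5}} \approx 0.0349 - 160.03 i$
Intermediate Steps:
$V{\left(B \right)} = B^{2} \left(1 + B\right)$
$N = -25606$
$\sqrt{V{\left(w{\left(W - 2 \right)} \right)} + N} = \sqrt{\left(\sqrt{-1 - 4}\right)^{2} \left(1 + \sqrt{-1 - 4}\right) - 25606} = \sqrt{\left(\sqrt{-5}\right)^{2} \left(1 + \sqrt{-5}\right) - 25606} = \sqrt{\left(i \sqrt{5}\right)^{2} \left(1 + i \sqrt{5}\right) - 25606} = \sqrt{- 5 \left(1 + i \sqrt{5}\right) - 25606} = \sqrt{\left(-5 - 5 i \sqrt{5}\right) - 25606} = \sqrt{-25611 - 5 i \sqrt{5}}$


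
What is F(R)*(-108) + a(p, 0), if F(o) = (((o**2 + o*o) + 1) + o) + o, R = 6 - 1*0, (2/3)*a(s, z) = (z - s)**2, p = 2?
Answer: -9174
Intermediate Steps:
a(s, z) = 3*(z - s)**2/2
R = 6 (R = 6 + 0 = 6)
F(o) = 1 + 2*o + 2*o**2 (F(o) = (((o**2 + o**2) + 1) + o) + o = ((2*o**2 + 1) + o) + o = ((1 + 2*o**2) + o) + o = (1 + o + 2*o**2) + o = 1 + 2*o + 2*o**2)
F(R)*(-108) + a(p, 0) = (1 + 2*6 + 2*6**2)*(-108) + 3*(2 - 1*0)**2/2 = (1 + 12 + 2*36)*(-108) + 3*(2 + 0)**2/2 = (1 + 12 + 72)*(-108) + (3/2)*2**2 = 85*(-108) + (3/2)*4 = -9180 + 6 = -9174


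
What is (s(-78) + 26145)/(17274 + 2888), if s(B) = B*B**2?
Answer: -448407/20162 ≈ -22.240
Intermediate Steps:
s(B) = B**3
(s(-78) + 26145)/(17274 + 2888) = ((-78)**3 + 26145)/(17274 + 2888) = (-474552 + 26145)/20162 = -448407*1/20162 = -448407/20162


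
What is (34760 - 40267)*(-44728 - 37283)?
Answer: 451634577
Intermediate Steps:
(34760 - 40267)*(-44728 - 37283) = -5507*(-82011) = 451634577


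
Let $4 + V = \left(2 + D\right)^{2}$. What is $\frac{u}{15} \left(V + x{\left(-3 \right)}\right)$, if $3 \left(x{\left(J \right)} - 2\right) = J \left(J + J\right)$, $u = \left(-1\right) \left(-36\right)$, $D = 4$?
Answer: $96$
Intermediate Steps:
$V = 32$ ($V = -4 + \left(2 + 4\right)^{2} = -4 + 6^{2} = -4 + 36 = 32$)
$u = 36$
$x{\left(J \right)} = 2 + \frac{2 J^{2}}{3}$ ($x{\left(J \right)} = 2 + \frac{J \left(J + J\right)}{3} = 2 + \frac{J 2 J}{3} = 2 + \frac{2 J^{2}}{3}$)
$\frac{u}{15} \left(V + x{\left(-3 \right)}\right) = \frac{36}{15} \left(32 + \left(2 + \frac{2 \left(-3\right)^{2}}{3}\right)\right) = 36 \cdot \frac{1}{15} \left(32 + \left(2 + \frac{2}{3} \cdot 9\right)\right) = \frac{12 \left(32 + \left(2 + 6\right)\right)}{5} = \frac{12 \left(32 + 8\right)}{5} = \frac{12}{5} \cdot 40 = 96$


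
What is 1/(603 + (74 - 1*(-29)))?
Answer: 1/706 ≈ 0.0014164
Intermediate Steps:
1/(603 + (74 - 1*(-29))) = 1/(603 + (74 + 29)) = 1/(603 + 103) = 1/706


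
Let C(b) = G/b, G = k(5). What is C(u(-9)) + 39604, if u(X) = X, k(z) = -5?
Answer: 356441/9 ≈ 39605.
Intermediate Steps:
G = -5
C(b) = -5/b
C(u(-9)) + 39604 = -5/(-9) + 39604 = -5*(-⅑) + 39604 = 5/9 + 39604 = 356441/9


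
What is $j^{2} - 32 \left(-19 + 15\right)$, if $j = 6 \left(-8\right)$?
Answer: $2432$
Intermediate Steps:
$j = -48$
$j^{2} - 32 \left(-19 + 15\right) = \left(-48\right)^{2} - 32 \left(-19 + 15\right) = 2304 - -128 = 2304 + 128 = 2432$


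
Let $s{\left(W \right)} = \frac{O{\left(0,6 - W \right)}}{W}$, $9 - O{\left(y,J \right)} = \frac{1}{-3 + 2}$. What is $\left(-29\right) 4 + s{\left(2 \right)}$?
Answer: $-111$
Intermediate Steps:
$O{\left(y,J \right)} = 10$ ($O{\left(y,J \right)} = 9 - \frac{1}{-3 + 2} = 9 - \frac{1}{-1} = 9 - -1 = 9 + 1 = 10$)
$s{\left(W \right)} = \frac{10}{W}$
$\left(-29\right) 4 + s{\left(2 \right)} = \left(-29\right) 4 + \frac{10}{2} = -116 + 10 \cdot \frac{1}{2} = -116 + 5 = -111$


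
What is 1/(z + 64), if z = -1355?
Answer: -1/1291 ≈ -0.00077459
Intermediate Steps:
1/(z + 64) = 1/(-1355 + 64) = 1/(-1291) = -1/1291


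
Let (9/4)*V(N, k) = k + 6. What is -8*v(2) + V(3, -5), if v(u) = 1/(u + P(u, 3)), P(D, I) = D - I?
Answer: -68/9 ≈ -7.5556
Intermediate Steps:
V(N, k) = 8/3 + 4*k/9 (V(N, k) = 4*(k + 6)/9 = 4*(6 + k)/9 = 8/3 + 4*k/9)
v(u) = 1/(-3 + 2*u) (v(u) = 1/(u + (u - 1*3)) = 1/(u + (u - 3)) = 1/(u + (-3 + u)) = 1/(-3 + 2*u))
-8*v(2) + V(3, -5) = -8/(-3 + 2*2) + (8/3 + (4/9)*(-5)) = -8/(-3 + 4) + (8/3 - 20/9) = -8/1 + 4/9 = -8*1 + 4/9 = -8 + 4/9 = -68/9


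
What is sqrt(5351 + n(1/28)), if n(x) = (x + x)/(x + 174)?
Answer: 5*sqrt(5082621841)/4873 ≈ 73.151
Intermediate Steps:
n(x) = 2*x/(174 + x) (n(x) = (2*x)/(174 + x) = 2*x/(174 + x))
sqrt(5351 + n(1/28)) = sqrt(5351 + 2/(28*(174 + 1/28))) = sqrt(5351 + 2*(1/28)/(174 + 1/28)) = sqrt(5351 + 2*(1/28)/(4873/28)) = sqrt(5351 + 2*(1/28)*(28/4873)) = sqrt(5351 + 2/4873) = sqrt(26075425/4873) = 5*sqrt(5082621841)/4873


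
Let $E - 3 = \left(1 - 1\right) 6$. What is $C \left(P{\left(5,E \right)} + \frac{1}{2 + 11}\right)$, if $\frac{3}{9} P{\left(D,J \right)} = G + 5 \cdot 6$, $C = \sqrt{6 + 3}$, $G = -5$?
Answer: $\frac{2928}{13} \approx 225.23$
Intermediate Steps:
$C = 3$ ($C = \sqrt{9} = 3$)
$E = 3$ ($E = 3 + \left(1 - 1\right) 6 = 3 + 0 \cdot 6 = 3 + 0 = 3$)
$P{\left(D,J \right)} = 75$ ($P{\left(D,J \right)} = 3 \left(-5 + 5 \cdot 6\right) = 3 \left(-5 + 30\right) = 3 \cdot 25 = 75$)
$C \left(P{\left(5,E \right)} + \frac{1}{2 + 11}\right) = 3 \left(75 + \frac{1}{2 + 11}\right) = 3 \left(75 + \frac{1}{13}\right) = 3 \cdot \frac{976}{13} = \frac{2928}{13}$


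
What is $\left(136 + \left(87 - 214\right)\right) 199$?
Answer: $1791$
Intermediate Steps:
$\left(136 + \left(87 - 214\right)\right) 199 = \left(136 - 127\right) 199 = 9 \cdot 199 = 1791$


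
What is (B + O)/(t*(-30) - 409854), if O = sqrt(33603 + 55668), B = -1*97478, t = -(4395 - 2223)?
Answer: 48739/172347 - sqrt(9919)/114898 ≈ 0.28193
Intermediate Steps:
t = -2172 (t = -1*2172 = -2172)
B = -97478
O = 3*sqrt(9919) (O = sqrt(89271) = 3*sqrt(9919) ≈ 298.78)
(B + O)/(t*(-30) - 409854) = (-97478 + 3*sqrt(9919))/(-2172*(-30) - 409854) = (-97478 + 3*sqrt(9919))/(65160 - 409854) = (-97478 + 3*sqrt(9919))/(-344694) = (-97478 + 3*sqrt(9919))*(-1/344694) = 48739/172347 - sqrt(9919)/114898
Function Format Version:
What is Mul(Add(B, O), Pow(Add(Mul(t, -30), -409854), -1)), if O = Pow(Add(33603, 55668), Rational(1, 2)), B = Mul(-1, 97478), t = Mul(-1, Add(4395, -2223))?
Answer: Add(Rational(48739, 172347), Mul(Rational(-1, 114898), Pow(9919, Rational(1, 2)))) ≈ 0.28193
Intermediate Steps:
t = -2172 (t = Mul(-1, 2172) = -2172)
B = -97478
O = Mul(3, Pow(9919, Rational(1, 2))) (O = Pow(89271, Rational(1, 2)) = Mul(3, Pow(9919, Rational(1, 2))) ≈ 298.78)
Mul(Add(B, O), Pow(Add(Mul(t, -30), -409854), -1)) = Mul(Add(-97478, Mul(3, Pow(9919, Rational(1, 2)))), Pow(Add(Mul(-2172, -30), -409854), -1)) = Mul(Add(-97478, Mul(3, Pow(9919, Rational(1, 2)))), Pow(Add(65160, -409854), -1)) = Mul(Add(-97478, Mul(3, Pow(9919, Rational(1, 2)))), Pow(-344694, -1)) = Mul(Add(-97478, Mul(3, Pow(9919, Rational(1, 2)))), Rational(-1, 344694)) = Add(Rational(48739, 172347), Mul(Rational(-1, 114898), Pow(9919, Rational(1, 2))))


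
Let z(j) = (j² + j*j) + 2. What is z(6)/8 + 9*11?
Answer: 433/4 ≈ 108.25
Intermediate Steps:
z(j) = 2 + 2*j² (z(j) = (j² + j²) + 2 = 2*j² + 2 = 2 + 2*j²)
z(6)/8 + 9*11 = (2 + 2*6²)/8 + 9*11 = (2 + 2*36)*(⅛) + 99 = (2 + 72)*(⅛) + 99 = 74*(⅛) + 99 = 37/4 + 99 = 433/4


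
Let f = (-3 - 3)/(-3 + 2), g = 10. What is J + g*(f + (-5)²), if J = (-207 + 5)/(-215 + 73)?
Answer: 22111/71 ≈ 311.42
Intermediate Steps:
f = 6 (f = -6/(-1) = -6*(-1) = 6)
J = 101/71 (J = -202/(-142) = -202*(-1/142) = 101/71 ≈ 1.4225)
J + g*(f + (-5)²) = 101/71 + 10*(6 + (-5)²) = 101/71 + 10*(6 + 25) = 101/71 + 10*31 = 101/71 + 310 = 22111/71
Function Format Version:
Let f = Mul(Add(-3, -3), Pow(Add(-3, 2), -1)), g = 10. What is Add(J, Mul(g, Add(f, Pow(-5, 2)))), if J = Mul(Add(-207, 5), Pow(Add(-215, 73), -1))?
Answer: Rational(22111, 71) ≈ 311.42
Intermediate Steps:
f = 6 (f = Mul(-6, Pow(-1, -1)) = Mul(-6, -1) = 6)
J = Rational(101, 71) (J = Mul(-202, Pow(-142, -1)) = Mul(-202, Rational(-1, 142)) = Rational(101, 71) ≈ 1.4225)
Add(J, Mul(g, Add(f, Pow(-5, 2)))) = Add(Rational(101, 71), Mul(10, Add(6, Pow(-5, 2)))) = Add(Rational(101, 71), Mul(10, Add(6, 25))) = Add(Rational(101, 71), Mul(10, 31)) = Add(Rational(101, 71), 310) = Rational(22111, 71)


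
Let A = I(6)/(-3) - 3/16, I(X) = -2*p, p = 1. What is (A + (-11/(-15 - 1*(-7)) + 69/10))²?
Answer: 4414201/57600 ≈ 76.635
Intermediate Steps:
I(X) = -2 (I(X) = -2*1 = -2)
A = 23/48 (A = -2/(-3) - 3/16 = -2*(-⅓) - 3*1/16 = ⅔ - 3/16 = 23/48 ≈ 0.47917)
(A + (-11/(-15 - 1*(-7)) + 69/10))² = (23/48 + (-11/(-15 - 1*(-7)) + 69/10))² = (23/48 + (-11/(-15 + 7) + 69*(⅒)))² = (23/48 + (-11/(-8) + 69/10))² = (23/48 + (-11*(-⅛) + 69/10))² = (23/48 + (11/8 + 69/10))² = (23/48 + 331/40)² = (2101/240)² = 4414201/57600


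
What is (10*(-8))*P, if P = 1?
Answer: -80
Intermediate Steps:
(10*(-8))*P = (10*(-8))*1 = -80*1 = -80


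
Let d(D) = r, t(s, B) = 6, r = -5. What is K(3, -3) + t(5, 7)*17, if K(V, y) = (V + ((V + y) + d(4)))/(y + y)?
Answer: 307/3 ≈ 102.33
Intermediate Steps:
d(D) = -5
K(V, y) = (-5 + y + 2*V)/(2*y) (K(V, y) = (V + ((V + y) - 5))/(y + y) = (V + (-5 + V + y))/((2*y)) = (-5 + y + 2*V)*(1/(2*y)) = (-5 + y + 2*V)/(2*y))
K(3, -3) + t(5, 7)*17 = (½)*(-5 - 3 + 2*3)/(-3) + 6*17 = (½)*(-⅓)*(-5 - 3 + 6) + 102 = (½)*(-⅓)*(-2) + 102 = ⅓ + 102 = 307/3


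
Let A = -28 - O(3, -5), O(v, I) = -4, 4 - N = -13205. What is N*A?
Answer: -317016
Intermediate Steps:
N = 13209 (N = 4 - 1*(-13205) = 4 + 13205 = 13209)
A = -24 (A = -28 - 1*(-4) = -28 + 4 = -24)
N*A = 13209*(-24) = -317016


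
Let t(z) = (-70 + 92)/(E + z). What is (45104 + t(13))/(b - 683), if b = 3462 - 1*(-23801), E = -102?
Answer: 669039/394270 ≈ 1.6969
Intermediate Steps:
b = 27263 (b = 3462 + 23801 = 27263)
t(z) = 22/(-102 + z) (t(z) = (-70 + 92)/(-102 + z) = 22/(-102 + z))
(45104 + t(13))/(b - 683) = (45104 + 22/(-102 + 13))/(27263 - 683) = (45104 + 22/(-89))/26580 = (45104 + 22*(-1/89))*(1/26580) = (45104 - 22/89)*(1/26580) = (4014234/89)*(1/26580) = 669039/394270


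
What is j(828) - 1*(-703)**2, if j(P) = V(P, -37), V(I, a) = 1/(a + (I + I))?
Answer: -800124370/1619 ≈ -4.9421e+5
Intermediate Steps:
V(I, a) = 1/(a + 2*I)
j(P) = 1/(-37 + 2*P)
j(828) - 1*(-703)**2 = 1/(-37 + 2*828) - 1*(-703)**2 = 1/(-37 + 1656) - 1*494209 = 1/1619 - 494209 = -800124370/1619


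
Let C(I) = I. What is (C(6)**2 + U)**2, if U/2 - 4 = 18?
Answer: 6400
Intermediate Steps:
U = 44 (U = 8 + 2*18 = 8 + 36 = 44)
(C(6)**2 + U)**2 = (6**2 + 44)**2 = (36 + 44)**2 = 80**2 = 6400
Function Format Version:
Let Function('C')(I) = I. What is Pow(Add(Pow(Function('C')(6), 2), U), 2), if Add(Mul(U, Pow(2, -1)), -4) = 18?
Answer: 6400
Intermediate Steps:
U = 44 (U = Add(8, Mul(2, 18)) = Add(8, 36) = 44)
Pow(Add(Pow(Function('C')(6), 2), U), 2) = Pow(Add(Pow(6, 2), 44), 2) = Pow(Add(36, 44), 2) = Pow(80, 2) = 6400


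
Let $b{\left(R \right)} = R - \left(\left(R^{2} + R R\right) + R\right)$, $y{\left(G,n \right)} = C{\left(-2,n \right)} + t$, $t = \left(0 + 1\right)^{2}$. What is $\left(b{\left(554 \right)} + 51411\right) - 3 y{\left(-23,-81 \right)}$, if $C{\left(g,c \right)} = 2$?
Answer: $-562430$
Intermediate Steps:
$t = 1$ ($t = 1^{2} = 1$)
$y{\left(G,n \right)} = 3$ ($y{\left(G,n \right)} = 2 + 1 = 3$)
$b{\left(R \right)} = - 2 R^{2}$ ($b{\left(R \right)} = R - \left(\left(R^{2} + R^{2}\right) + R\right) = R - \left(2 R^{2} + R\right) = R - \left(R + 2 R^{2}\right) = - 2 R^{2}$)
$\left(b{\left(554 \right)} + 51411\right) - 3 y{\left(-23,-81 \right)} = \left(- 2 \cdot 554^{2} + 51411\right) - 9 = \left(\left(-2\right) 306916 + 51411\right) - 9 = \left(-613832 + 51411\right) - 9 = -562421 - 9 = -562430$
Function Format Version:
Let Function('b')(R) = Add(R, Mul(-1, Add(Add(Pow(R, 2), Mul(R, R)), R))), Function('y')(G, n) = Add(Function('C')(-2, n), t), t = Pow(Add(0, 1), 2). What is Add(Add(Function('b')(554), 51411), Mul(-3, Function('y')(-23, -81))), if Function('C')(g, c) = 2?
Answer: -562430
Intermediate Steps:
t = 1 (t = Pow(1, 2) = 1)
Function('y')(G, n) = 3 (Function('y')(G, n) = Add(2, 1) = 3)
Function('b')(R) = Mul(-2, Pow(R, 2)) (Function('b')(R) = Add(R, Mul(-1, Add(Add(Pow(R, 2), Pow(R, 2)), R))) = Add(R, Mul(-1, Add(Mul(2, Pow(R, 2)), R))) = Add(R, Mul(-1, Add(R, Mul(2, Pow(R, 2))))) = Add(R, Add(Mul(-1, R), Mul(-2, Pow(R, 2)))) = Mul(-2, Pow(R, 2)))
Add(Add(Function('b')(554), 51411), Mul(-3, Function('y')(-23, -81))) = Add(Add(Mul(-2, Pow(554, 2)), 51411), Mul(-3, 3)) = Add(Add(Mul(-2, 306916), 51411), -9) = Add(Add(-613832, 51411), -9) = Add(-562421, -9) = -562430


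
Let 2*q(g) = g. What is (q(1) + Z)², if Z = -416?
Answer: 690561/4 ≈ 1.7264e+5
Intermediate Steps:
q(g) = g/2
(q(1) + Z)² = ((½)*1 - 416)² = (½ - 416)² = (-831/2)² = 690561/4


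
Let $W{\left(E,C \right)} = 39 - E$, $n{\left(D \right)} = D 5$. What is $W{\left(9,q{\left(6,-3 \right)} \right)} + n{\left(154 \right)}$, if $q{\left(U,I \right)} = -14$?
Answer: $800$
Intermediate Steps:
$n{\left(D \right)} = 5 D$
$W{\left(9,q{\left(6,-3 \right)} \right)} + n{\left(154 \right)} = \left(39 - 9\right) + 5 \cdot 154 = \left(39 - 9\right) + 770 = 30 + 770 = 800$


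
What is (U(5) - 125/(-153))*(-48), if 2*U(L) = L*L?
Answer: -32600/51 ≈ -639.22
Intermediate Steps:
U(L) = L²/2 (U(L) = (L*L)/2 = L²/2)
(U(5) - 125/(-153))*(-48) = ((½)*5² - 125/(-153))*(-48) = ((½)*25 - 125*(-1/153))*(-48) = (25/2 + 125/153)*(-48) = (4075/306)*(-48) = -32600/51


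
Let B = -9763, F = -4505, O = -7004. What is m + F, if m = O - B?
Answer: -1746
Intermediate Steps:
m = 2759 (m = -7004 - 1*(-9763) = -7004 + 9763 = 2759)
m + F = 2759 - 4505 = -1746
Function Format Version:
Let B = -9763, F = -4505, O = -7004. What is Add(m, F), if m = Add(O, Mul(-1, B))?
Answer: -1746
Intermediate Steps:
m = 2759 (m = Add(-7004, Mul(-1, -9763)) = Add(-7004, 9763) = 2759)
Add(m, F) = Add(2759, -4505) = -1746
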